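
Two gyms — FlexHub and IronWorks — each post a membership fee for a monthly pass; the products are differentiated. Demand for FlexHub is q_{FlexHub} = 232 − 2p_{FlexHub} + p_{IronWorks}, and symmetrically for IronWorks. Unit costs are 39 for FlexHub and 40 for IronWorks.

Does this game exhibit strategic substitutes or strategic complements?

strategic complements

FlexHub's profit: π = (p_{FlexHub} − 39)(232 − 2p_{FlexHub} + p_{IronWorks}).
∂π/∂p_{FlexHub} = 310 − 4p_{FlexHub} + p_{IronWorks} = 0 ⇒ p_{FlexHub} = 77.5 + 0.25p_{IronWorks}.
The best-response slope dp_{FlexHub}/dp_{IronWorks} = 0.25 > 0: the reaction function is upward-sloping, so the choices are strategic complements.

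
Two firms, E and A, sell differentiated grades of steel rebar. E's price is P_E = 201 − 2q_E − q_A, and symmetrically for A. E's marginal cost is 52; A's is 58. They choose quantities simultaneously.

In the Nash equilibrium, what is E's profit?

Firm E's profit: π = q_E(201 − 2q_E − q_A) − 52q_E.
∂π/∂q_E = 149 − 4q_E − q_A = 0 ⇒ q_E = 37.25 − 0.25q_A.
Similarly q_A = 35.75 − 0.25q_E.
Substituting the second reaction function into the first: q_E = 37.25 − 0.25(35.75 − 0.25q_E), which gives 0.9375q_E = 28.3125 ⇒ q_E = 30.2.
Then q_A = 35.75 − 0.25·30.2 = 28.2.
P_E = 201 − 2·30.2 − 28.2 = 112.4.
Profit = (112.4 − 52)·30.2 = 1824.08.

1824.08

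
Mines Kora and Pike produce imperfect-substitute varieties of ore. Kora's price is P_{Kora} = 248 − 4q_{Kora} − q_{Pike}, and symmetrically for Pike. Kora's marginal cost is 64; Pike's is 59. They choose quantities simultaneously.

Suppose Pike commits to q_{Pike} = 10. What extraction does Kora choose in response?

21.75

Mine Kora's profit: π = q_{Kora}(248 − 4q_{Kora} − q_{Pike}) − 64q_{Kora}.
∂π/∂q_{Kora} = 184 − 8q_{Kora} − q_{Pike} = 0 ⇒ q_{Kora} = 23 − 0.125q_{Pike}.
At q_{Pike} = 10: q_{Kora} = 23 − 0.125·10 = 21.75.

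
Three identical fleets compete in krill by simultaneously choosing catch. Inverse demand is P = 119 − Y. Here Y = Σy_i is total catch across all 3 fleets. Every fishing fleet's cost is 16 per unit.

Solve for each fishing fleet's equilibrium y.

25.75

A representative fishing fleet's profit is π_i = y_i(119 − Y) − 16y_i, with Y = y_i + Σ_{j≠i} y_j.
First-order condition: 103 − 2y_i − Σ_{j≠i} y_j = 0.
With identical fishing fleets, set every y_j = y: then 103 − 2y − 2y = 0, i.e. y = 103/4 = 25.75.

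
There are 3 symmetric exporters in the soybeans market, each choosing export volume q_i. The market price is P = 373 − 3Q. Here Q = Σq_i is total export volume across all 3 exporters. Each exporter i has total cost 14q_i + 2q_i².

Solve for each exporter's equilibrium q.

A representative exporter's profit is π_i = q_i(373 − 3Q) − 14q_i − 2q_i², with Q = q_i + Σ_{j≠i} q_j.
First-order condition: 359 − 10q_i − 3Σ_{j≠i} q_j = 0.
Imposing symmetry (q_j = q for all j) turns Σ_{j≠i} q_j into 2q, so 359 = 16q and q = 22.4375.

22.4375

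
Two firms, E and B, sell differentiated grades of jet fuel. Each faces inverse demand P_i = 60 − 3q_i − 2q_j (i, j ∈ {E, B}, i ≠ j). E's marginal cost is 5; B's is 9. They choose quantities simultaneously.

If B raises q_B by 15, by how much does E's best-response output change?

Firm E's profit: π = q_E(60 − 3q_E − 2q_B) − 5q_E.
∂π/∂q_E = 55 − 6q_E − 2q_B = 0 ⇒ q_E = 55/6 − (1/3)q_B.
The reaction-function slope is −1/3, so a 15-unit rise in q_B moves q_E by −1/3 × 15 = −5. E's best response falls — the actions are strategic substitutes.

-5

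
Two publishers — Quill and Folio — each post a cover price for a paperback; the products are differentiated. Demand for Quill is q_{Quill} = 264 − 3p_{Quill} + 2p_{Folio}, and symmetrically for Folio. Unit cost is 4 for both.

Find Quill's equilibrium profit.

Quill's profit: π = (p_{Quill} − 4)(264 − 3p_{Quill} + 2p_{Folio}).
∂π/∂p_{Quill} = 276 − 6p_{Quill} + 2p_{Folio} = 0 ⇒ p_{Quill} = 46 + (1/3)p_{Folio}.
By symmetry p_{Folio} = p_{Quill}; substituting into the reaction function, (2/3)p_{Quill} = 46 and p_{Quill} = 69.
q_{Quill} = 264 − 3·69 + 2·69 = 195.
Profit = (69 − 4)·195 = 12675.

12675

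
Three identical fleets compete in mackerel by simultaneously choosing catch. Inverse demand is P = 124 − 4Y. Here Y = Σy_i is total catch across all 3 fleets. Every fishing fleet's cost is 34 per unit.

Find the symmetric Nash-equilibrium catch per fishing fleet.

A representative fishing fleet's profit is π_i = y_i(124 − 4Y) − 34y_i, with Y = y_i + Σ_{j≠i} y_j.
First-order condition: 90 − 8y_i − 4Σ_{j≠i} y_j = 0.
In a symmetric equilibrium every fishing fleet chooses the same y, so Σ_{j≠i} y_j = 2y. The condition becomes 90 − 16y = 0, giving y = 90/16 = 5.625.

5.625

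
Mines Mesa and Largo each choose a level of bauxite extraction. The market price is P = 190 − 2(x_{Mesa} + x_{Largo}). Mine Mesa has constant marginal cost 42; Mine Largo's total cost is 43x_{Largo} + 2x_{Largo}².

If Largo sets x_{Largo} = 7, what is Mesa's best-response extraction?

33.5

Mine Mesa's profit: π = x_{Mesa}(190 − 2(x_{Mesa} + x_{Largo})) − 42x_{Mesa}.
∂π/∂x_{Mesa} = 148 − 4x_{Mesa} − 2x_{Largo} = 0, so x_{Mesa} = 37 − 0.5x_{Largo}.
At x_{Largo} = 7: x_{Mesa} = 37 − 0.5·7 = 33.5.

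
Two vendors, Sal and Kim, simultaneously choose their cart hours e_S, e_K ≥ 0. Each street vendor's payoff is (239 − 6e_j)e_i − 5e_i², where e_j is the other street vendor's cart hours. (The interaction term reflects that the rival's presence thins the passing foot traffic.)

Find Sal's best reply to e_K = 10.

Sal's payoff is (239 − 6e_K)e_S − 5e_S².
∂π/∂e_S = 239 − 6e_K − 10e_S = 0, so e_S = 23.9 − 0.6e_K.
At e_K = 10: e_S = 23.9 − 0.6·10 = 17.9.

17.9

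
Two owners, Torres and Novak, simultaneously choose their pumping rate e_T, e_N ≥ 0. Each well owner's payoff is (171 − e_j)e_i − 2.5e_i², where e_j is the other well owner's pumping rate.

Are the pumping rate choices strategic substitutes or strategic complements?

strategic substitutes

Torres's payoff is (171 − e_N)e_T − 2.5e_T².
∂π/∂e_T = 171 − e_N − 5e_T = 0, so e_T = 34.2 − 0.2e_N.
The best-response slope de_T/de_N = −0.2 < 0: the reaction function is downward-sloping, so the choices are strategic substitutes.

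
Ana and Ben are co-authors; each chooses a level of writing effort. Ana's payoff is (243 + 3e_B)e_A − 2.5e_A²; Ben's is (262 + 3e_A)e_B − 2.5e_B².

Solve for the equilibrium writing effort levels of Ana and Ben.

125.0625, 127.4375

Expanding Ana's payoff: 243e_A + 3e_Be_A − 2.5e_A².
∂π/∂e_A = 243 + 3e_B − 5e_A = 0, so e_A = 48.6 + 0.6e_B.
Likewise for Ben: e_B = 52.4 + 0.6e_A.
Substituting the second reaction function into the first: e_A = 48.6 + 0.6(52.4 + 0.6e_A), which gives 0.64e_A = 80.04 ⇒ e_A = 125.0625.
Then e_B = 52.4 + 0.6·125.0625 = 127.4375.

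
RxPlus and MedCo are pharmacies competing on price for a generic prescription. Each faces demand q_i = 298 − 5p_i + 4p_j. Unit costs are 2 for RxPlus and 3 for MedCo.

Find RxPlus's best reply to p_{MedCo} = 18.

38

RxPlus's profit: π = (p_{RxPlus} − 2)(298 − 5p_{RxPlus} + 4p_{MedCo}).
∂π/∂p_{RxPlus} = 308 − 10p_{RxPlus} + 4p_{MedCo} = 0 ⇒ p_{RxPlus} = 30.8 + 0.4p_{MedCo}.
At p_{MedCo} = 18: p_{RxPlus} = 30.8 + 0.4·18 = 38.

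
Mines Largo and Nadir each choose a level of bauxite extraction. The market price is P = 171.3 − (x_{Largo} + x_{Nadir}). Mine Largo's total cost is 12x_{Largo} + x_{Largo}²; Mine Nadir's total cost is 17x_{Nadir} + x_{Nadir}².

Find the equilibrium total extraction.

Mine Largo's profit: π = x_{Largo}(171.3 − (x_{Largo} + x_{Nadir})) − 12x_{Largo} − x_{Largo}².
∂π/∂x_{Largo} = 159.3 − 4x_{Largo} − x_{Nadir} = 0, so x_{Largo} = 39.825 − 0.25x_{Nadir}.
By the same steps for Nadir: x_{Nadir} = 38.575 − 0.25x_{Largo}.
Solving the two reaction functions simultaneously: (1 − (−0.25)(−0.25))x_{Largo} = 39.825 − 0.25·38.575, so 0.9375x_{Largo} = 4829/160 and x_{Largo} = 4829/150.
Then x_{Nadir} = 38.575 − 0.25·(4829/150) = 4579/150.
Total extraction: 4829/150 + 4579/150 = 62.72.

62.72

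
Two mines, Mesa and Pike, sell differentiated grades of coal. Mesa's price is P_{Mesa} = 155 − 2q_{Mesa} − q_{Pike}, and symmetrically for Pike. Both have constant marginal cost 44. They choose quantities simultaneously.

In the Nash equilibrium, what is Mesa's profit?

985.68

Mine Mesa's profit: π = q_{Mesa}(155 − 2q_{Mesa} − q_{Pike}) − 44q_{Mesa}.
∂π/∂q_{Mesa} = 111 − 4q_{Mesa} − q_{Pike} = 0 ⇒ q_{Mesa} = 27.75 − 0.25q_{Pike}.
The game is symmetric, so in equilibrium q_{Pike} = q_{Mesa}: the reaction function gives 1.25q_{Mesa} = 27.75, hence q_{Mesa} = 22.2.
P_{Mesa} = 155 − 2·22.2 − 22.2 = 88.4.
Profit = (88.4 − 44)·22.2 = 985.68.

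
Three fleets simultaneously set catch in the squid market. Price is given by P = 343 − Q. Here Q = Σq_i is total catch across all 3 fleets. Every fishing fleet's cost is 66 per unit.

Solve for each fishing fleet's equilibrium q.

69.25

A representative fishing fleet's profit is π_i = q_i(343 − Q) − 66q_i, with Q = q_i + Σ_{j≠i} q_j.
First-order condition: 277 − 2q_i − Σ_{j≠i} q_j = 0.
In a symmetric equilibrium every fishing fleet chooses the same q, so Σ_{j≠i} q_j = 2q. The condition becomes 277 − 4q = 0, giving q = 277/4 = 69.25.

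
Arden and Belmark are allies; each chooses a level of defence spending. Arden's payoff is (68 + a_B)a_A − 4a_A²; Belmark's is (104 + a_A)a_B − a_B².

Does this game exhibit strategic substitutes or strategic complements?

Expanding Arden's payoff: 68a_A + a_Ba_A − 4a_A².
∂π/∂a_A = 68 + a_B − 8a_A = 0, so a_A = 8.5 + 0.125a_B.
The best-response slope da_A/da_B = 0.125 > 0: the reaction function is upward-sloping, so the choices are strategic complements.

strategic complements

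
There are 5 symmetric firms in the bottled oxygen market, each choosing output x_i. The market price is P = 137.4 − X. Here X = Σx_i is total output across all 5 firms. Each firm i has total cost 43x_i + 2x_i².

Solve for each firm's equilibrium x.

9.44

A representative firm's profit is π_i = x_i(137.4 − X) − 43x_i − 2x_i², with X = x_i + Σ_{j≠i} x_j.
First-order condition: 94.4 − 6x_i − Σ_{j≠i} x_j = 0.
Imposing symmetry (x_j = x for all j) turns Σ_{j≠i} x_j into 4x, so 94.4 = 10x and x = 9.44.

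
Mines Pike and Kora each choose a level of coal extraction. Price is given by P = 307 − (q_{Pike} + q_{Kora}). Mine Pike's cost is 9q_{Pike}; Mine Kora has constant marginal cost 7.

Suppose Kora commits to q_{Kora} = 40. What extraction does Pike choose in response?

129

Mine Pike's profit: π = q_{Pike}(307 − (q_{Pike} + q_{Kora})) − 9q_{Pike}.
∂π/∂q_{Pike} = 298 − 2q_{Pike} − q_{Kora} = 0, so q_{Pike} = 149 − 0.5q_{Kora}.
At q_{Kora} = 40: q_{Pike} = 149 − 0.5·40 = 129.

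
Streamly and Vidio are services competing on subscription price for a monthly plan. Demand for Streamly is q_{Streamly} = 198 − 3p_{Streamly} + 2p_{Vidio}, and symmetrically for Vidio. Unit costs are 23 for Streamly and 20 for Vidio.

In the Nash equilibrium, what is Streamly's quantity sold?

Streamly's profit: π = (p_{Streamly} − 23)(198 − 3p_{Streamly} + 2p_{Vidio}).
∂π/∂p_{Streamly} = 267 − 6p_{Streamly} + 2p_{Vidio} = 0 ⇒ p_{Streamly} = 44.5 + (1/3)p_{Vidio}.
Similarly p_{Vidio} = 43 + (1/3)p_{Streamly}.
Solving the two reaction functions simultaneously: (1 − (1/3)(1/3))p_{Streamly} = 44.5 + (1/3)·43, so (8/9)p_{Streamly} = 353/6 and p_{Streamly} = 66.1875.
Then p_{Vidio} = 43 + (1/3)·66.1875 = 65.0625.
q_{Streamly} = 198 − 3·66.1875 + 2·65.0625 = 129.5625.

129.5625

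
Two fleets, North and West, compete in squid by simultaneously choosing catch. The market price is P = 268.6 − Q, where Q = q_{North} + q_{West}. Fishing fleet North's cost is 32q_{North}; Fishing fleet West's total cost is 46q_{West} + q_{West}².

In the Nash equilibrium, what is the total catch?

133.2

Fishing fleet North's profit: π = q_{North}(268.6 − (q_{North} + q_{West})) − 32q_{North}.
∂π/∂q_{North} = 236.6 − 2q_{North} − q_{West} = 0, so q_{North} = 118.3 − 0.5q_{West}.
For West: ∂π/∂q_{West} = 222.6 − 4q_{West} − q_{North} = 0 ⇒ q_{West} = 55.65 − 0.25q_{North}.
Substituting the second reaction function into the first: q_{North} = 118.3 − 0.5(55.65 − 0.25q_{North}), which gives 0.875q_{North} = 90.475 ⇒ q_{North} = 103.4.
Then q_{West} = 55.65 − 0.25·103.4 = 29.8.
Total catch: 103.4 + 29.8 = 133.2.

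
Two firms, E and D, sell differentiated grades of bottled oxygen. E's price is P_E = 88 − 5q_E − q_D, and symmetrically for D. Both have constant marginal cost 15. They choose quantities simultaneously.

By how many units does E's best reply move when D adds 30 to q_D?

-3

Firm E's profit: π = q_E(88 − 5q_E − q_D) − 15q_E.
∂π/∂q_E = 73 − 10q_E − q_D = 0 ⇒ q_E = 7.3 − 0.1q_D.
The reaction-function slope is −0.1, so a 30-unit rise in q_D moves q_E by −0.1 × 30 = −3. E's best response falls — the actions are strategic substitutes.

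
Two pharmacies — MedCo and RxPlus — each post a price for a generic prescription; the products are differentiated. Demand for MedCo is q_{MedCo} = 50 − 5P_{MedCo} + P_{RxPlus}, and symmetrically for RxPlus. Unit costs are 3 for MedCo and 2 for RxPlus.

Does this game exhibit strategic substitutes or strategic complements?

strategic complements

MedCo's profit: π = (P_{MedCo} − 3)(50 − 5P_{MedCo} + P_{RxPlus}).
∂π/∂P_{MedCo} = 65 − 10P_{MedCo} + P_{RxPlus} = 0 ⇒ P_{MedCo} = 6.5 + 0.1P_{RxPlus}.
The best-response slope dP_{MedCo}/dP_{RxPlus} = 0.1 > 0: the reaction function is upward-sloping, so the choices are strategic complements.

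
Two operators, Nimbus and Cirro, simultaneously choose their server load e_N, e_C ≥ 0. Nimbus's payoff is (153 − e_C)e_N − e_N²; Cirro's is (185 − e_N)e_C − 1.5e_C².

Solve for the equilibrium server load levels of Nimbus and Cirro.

54.8, 43.4

Expanding Nimbus's payoff: 153e_N − e_Ce_N − e_N².
∂π/∂e_N = 153 − e_C − 2e_N = 0, so e_N = 76.5 − 0.5e_C.
Likewise for Cirro: e_C = 185/3 − (1/3)e_N.
Solving the two reaction functions simultaneously: (1 − (−0.5)(−1/3))e_N = 76.5 − 0.5·(185/3), so (5/6)e_N = 137/3 and e_N = 54.8.
Then e_C = 185/3 − (1/3)·54.8 = 43.4.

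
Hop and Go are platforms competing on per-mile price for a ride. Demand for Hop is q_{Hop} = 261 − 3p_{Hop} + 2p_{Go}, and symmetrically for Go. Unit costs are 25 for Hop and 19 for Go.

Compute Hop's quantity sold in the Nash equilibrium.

173.625

Hop's profit: π = (p_{Hop} − 25)(261 − 3p_{Hop} + 2p_{Go}).
∂π/∂p_{Hop} = 336 − 6p_{Hop} + 2p_{Go} = 0 ⇒ p_{Hop} = 56 + (1/3)p_{Go}.
Similarly p_{Go} = 53 + (1/3)p_{Hop}.
Plugging p_{Go} into Hop's best response: p_{Hop} = 56 + (1/3)(53 + (1/3)p_{Hop}) ⇒ (8/9)p_{Hop} = 221/3, so p_{Hop} = 82.875.
Then p_{Go} = 53 + (1/3)·82.875 = 80.625.
q_{Hop} = 261 − 3·82.875 + 2·80.625 = 173.625.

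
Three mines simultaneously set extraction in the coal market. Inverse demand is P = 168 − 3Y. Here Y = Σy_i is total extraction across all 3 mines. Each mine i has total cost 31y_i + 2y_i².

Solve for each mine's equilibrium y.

8.5625

A representative mine's profit is π_i = y_i(168 − 3Y) − 31y_i − 2y_i², with Y = y_i + Σ_{j≠i} y_j.
First-order condition: 137 − 10y_i − 3Σ_{j≠i} y_j = 0.
In a symmetric equilibrium every mine chooses the same y, so Σ_{j≠i} y_j = 2y. The condition becomes 137 − 16y = 0, giving y = 137/16 = 8.5625.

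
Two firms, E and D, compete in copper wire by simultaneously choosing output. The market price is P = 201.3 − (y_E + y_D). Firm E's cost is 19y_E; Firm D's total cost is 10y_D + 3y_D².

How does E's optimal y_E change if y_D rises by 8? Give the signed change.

-4

Firm E's profit: π = y_E(201.3 − (y_E + y_D)) − 19y_E.
∂π/∂y_E = 182.3 − 2y_E − y_D = 0, so y_E = 91.15 − 0.5y_D.
The reaction-function slope is −0.5, so an 8-unit rise in y_D moves y_E by −0.5 × 8 = −4. E's best response falls — the actions are strategic substitutes.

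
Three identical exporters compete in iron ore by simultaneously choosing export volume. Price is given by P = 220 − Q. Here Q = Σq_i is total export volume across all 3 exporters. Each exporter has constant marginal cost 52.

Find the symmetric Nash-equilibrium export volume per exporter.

42

A representative exporter's profit is π_i = q_i(220 − Q) − 52q_i, with Q = q_i + Σ_{j≠i} q_j.
First-order condition: 168 − 2q_i − Σ_{j≠i} q_j = 0.
Imposing symmetry (q_j = q for all j) turns Σ_{j≠i} q_j into 2q, so 168 = 4q and q = 42.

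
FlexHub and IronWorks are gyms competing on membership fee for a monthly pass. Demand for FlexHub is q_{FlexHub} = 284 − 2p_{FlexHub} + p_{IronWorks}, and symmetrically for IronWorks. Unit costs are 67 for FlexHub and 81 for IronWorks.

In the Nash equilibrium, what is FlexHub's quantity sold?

148.4

FlexHub's profit: π = (p_{FlexHub} − 67)(284 − 2p_{FlexHub} + p_{IronWorks}).
∂π/∂p_{FlexHub} = 418 − 4p_{FlexHub} + p_{IronWorks} = 0 ⇒ p_{FlexHub} = 104.5 + 0.25p_{IronWorks}.
Similarly p_{IronWorks} = 111.5 + 0.25p_{FlexHub}.
Solving the two reaction functions simultaneously: (1 − (0.25)(0.25))p_{FlexHub} = 104.5 + 0.25·111.5, so 0.9375p_{FlexHub} = 132.375 and p_{FlexHub} = 141.2.
Then p_{IronWorks} = 111.5 + 0.25·141.2 = 146.8.
q_{FlexHub} = 284 − 2·141.2 + 146.8 = 148.4.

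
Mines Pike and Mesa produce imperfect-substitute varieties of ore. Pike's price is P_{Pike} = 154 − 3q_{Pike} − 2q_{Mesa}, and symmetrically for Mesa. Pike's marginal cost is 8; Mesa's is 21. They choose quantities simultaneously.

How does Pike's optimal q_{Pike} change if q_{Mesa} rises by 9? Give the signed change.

Mine Pike's profit: π = q_{Pike}(154 − 3q_{Pike} − 2q_{Mesa}) − 8q_{Pike}.
∂π/∂q_{Pike} = 146 − 6q_{Pike} − 2q_{Mesa} = 0 ⇒ q_{Pike} = 73/3 − (1/3)q_{Mesa}.
The reaction-function slope is −1/3, so a 9-unit rise in q_{Mesa} moves q_{Pike} by −1/3 × 9 = −3. Pike's best response falls — the actions are strategic substitutes.

-3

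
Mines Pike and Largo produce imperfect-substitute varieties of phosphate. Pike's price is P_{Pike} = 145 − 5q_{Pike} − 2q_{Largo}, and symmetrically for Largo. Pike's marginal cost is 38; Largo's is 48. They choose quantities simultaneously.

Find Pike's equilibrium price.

83.625

Mine Pike's profit: π = q_{Pike}(145 − 5q_{Pike} − 2q_{Largo}) − 38q_{Pike}.
∂π/∂q_{Pike} = 107 − 10q_{Pike} − 2q_{Largo} = 0 ⇒ q_{Pike} = 10.7 − 0.2q_{Largo}.
Similarly q_{Largo} = 9.7 − 0.2q_{Pike}.
Substituting the second reaction function into the first: q_{Pike} = 10.7 − 0.2(9.7 − 0.2q_{Pike}), which gives 0.96q_{Pike} = 8.76 ⇒ q_{Pike} = 9.125.
Then q_{Largo} = 9.7 − 0.2·9.125 = 7.875.
P_{Pike} = 145 − 5·9.125 − 2·7.875 = 83.625.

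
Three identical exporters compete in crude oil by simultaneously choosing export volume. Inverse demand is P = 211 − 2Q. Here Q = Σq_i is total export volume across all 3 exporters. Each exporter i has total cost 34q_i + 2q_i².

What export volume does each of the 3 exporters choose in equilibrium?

14.75

A representative exporter's profit is π_i = q_i(211 − 2Q) − 34q_i − 2q_i², with Q = q_i + Σ_{j≠i} q_j.
First-order condition: 177 − 8q_i − 2Σ_{j≠i} q_j = 0.
In a symmetric equilibrium every exporter chooses the same q, so Σ_{j≠i} q_j = 2q. The condition becomes 177 − 12q = 0, giving q = 177/12 = 14.75.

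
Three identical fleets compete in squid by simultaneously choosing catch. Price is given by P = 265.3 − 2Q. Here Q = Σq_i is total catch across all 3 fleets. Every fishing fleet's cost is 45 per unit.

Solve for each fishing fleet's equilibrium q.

A representative fishing fleet's profit is π_i = q_i(265.3 − 2Q) − 45q_i, with Q = q_i + Σ_{j≠i} q_j.
First-order condition: 220.3 − 4q_i − 2Σ_{j≠i} q_j = 0.
Imposing symmetry (q_j = q for all j) turns Σ_{j≠i} q_j into 2q, so 220.3 = 8q and q = 27.5375.

27.5375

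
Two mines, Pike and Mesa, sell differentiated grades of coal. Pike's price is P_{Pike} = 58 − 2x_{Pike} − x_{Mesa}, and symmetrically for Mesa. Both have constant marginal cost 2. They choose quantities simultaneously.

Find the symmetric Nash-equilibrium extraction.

11.2

Mine Pike's profit: π = x_{Pike}(58 − 2x_{Pike} − x_{Mesa}) − 2x_{Pike}.
∂π/∂x_{Pike} = 56 − 4x_{Pike} − x_{Mesa} = 0 ⇒ x_{Pike} = 14 − 0.25x_{Mesa}.
Setting x_{Pike} = x_{Mesa} in the reaction function: x_{Pike} = 14 − 0.25x_{Pike}, so x_{Pike} = 14 / 1.25 = 11.2.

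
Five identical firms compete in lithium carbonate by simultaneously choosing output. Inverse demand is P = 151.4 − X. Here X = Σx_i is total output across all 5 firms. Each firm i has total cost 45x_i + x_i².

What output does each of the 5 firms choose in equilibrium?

A representative firm's profit is π_i = x_i(151.4 − X) − 45x_i − x_i², with X = x_i + Σ_{j≠i} x_j.
First-order condition: 106.4 − 4x_i − Σ_{j≠i} x_j = 0.
With identical firms, set every x_j = x: then 106.4 − 4x − 4x = 0, i.e. x = 106.4/8 = 13.3.

13.3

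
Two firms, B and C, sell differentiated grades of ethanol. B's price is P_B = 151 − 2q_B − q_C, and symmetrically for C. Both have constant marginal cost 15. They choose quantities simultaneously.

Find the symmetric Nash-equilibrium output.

27.2

Firm B's profit: π = q_B(151 − 2q_B − q_C) − 15q_B.
∂π/∂q_B = 136 − 4q_B − q_C = 0 ⇒ q_B = 34 − 0.25q_C.
The game is symmetric, so in equilibrium q_C = q_B: the reaction function gives 1.25q_B = 34, hence q_B = 27.2.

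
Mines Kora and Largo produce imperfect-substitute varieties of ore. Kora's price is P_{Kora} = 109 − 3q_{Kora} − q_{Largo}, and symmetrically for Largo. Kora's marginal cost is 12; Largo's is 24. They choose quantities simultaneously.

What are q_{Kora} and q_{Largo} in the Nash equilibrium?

Mine Kora's profit: π = q_{Kora}(109 − 3q_{Kora} − q_{Largo}) − 12q_{Kora}.
∂π/∂q_{Kora} = 97 − 6q_{Kora} − q_{Largo} = 0 ⇒ q_{Kora} = 97/6 − (1/6)q_{Largo}.
Similarly q_{Largo} = 85/6 − (1/6)q_{Kora}.
Plugging q_{Largo} into Kora's best response: q_{Kora} = 97/6 − (1/6)(85/6 − (1/6)q_{Kora}) ⇒ (35/36)q_{Kora} = 497/36, so q_{Kora} = 14.2.
Then q_{Largo} = 85/6 − (1/6)·14.2 = 11.8.

14.2, 11.8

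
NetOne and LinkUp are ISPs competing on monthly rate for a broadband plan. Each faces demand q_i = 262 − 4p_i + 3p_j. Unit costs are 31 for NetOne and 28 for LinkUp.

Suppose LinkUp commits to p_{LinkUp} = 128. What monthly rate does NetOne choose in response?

NetOne's profit: π = (p_{NetOne} − 31)(262 − 4p_{NetOne} + 3p_{LinkUp}).
∂π/∂p_{NetOne} = 386 − 8p_{NetOne} + 3p_{LinkUp} = 0 ⇒ p_{NetOne} = 48.25 + 0.375p_{LinkUp}.
At p_{LinkUp} = 128: p_{NetOne} = 48.25 + 0.375·128 = 96.25.

96.25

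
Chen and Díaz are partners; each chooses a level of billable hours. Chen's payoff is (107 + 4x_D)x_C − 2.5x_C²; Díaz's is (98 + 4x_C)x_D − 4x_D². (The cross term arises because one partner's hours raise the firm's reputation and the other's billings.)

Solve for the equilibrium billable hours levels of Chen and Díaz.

Expanding Chen's payoff: 107x_C + 4x_Dx_C − 2.5x_C².
∂π/∂x_C = 107 + 4x_D − 5x_C = 0, so x_C = 21.4 + 0.8x_D.
Likewise for Díaz: x_D = 12.25 + 0.5x_C.
Solving the two reaction functions simultaneously: (1 − (0.8)(0.5))x_C = 21.4 + 0.8·12.25, so 0.6x_C = 31.2 and x_C = 52.
Then x_D = 12.25 + 0.5·52 = 38.25.

52, 38.25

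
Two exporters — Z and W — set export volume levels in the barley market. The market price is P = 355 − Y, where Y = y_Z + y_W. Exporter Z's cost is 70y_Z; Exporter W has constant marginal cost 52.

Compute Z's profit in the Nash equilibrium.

7921

Exporter Z's profit: π = y_Z(355 − (y_Z + y_W)) − 70y_Z.
∂π/∂y_Z = 285 − 2y_Z − y_W = 0, so y_Z = 142.5 − 0.5y_W.
By the same steps for W: y_W = 151.5 − 0.5y_Z.
Solving the two reaction functions simultaneously: (1 − (−0.5)(−0.5))y_Z = 142.5 − 0.5·151.5, so 0.75y_Z = 66.75 and y_Z = 89.
Then y_W = 151.5 − 0.5·89 = 107.
Price P = 355 − 196 = 159.
Z's profit: (159 − 70)·89 = 7921.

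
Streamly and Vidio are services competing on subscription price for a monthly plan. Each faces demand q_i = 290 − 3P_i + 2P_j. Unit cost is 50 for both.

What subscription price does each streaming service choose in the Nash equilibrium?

110

Streamly's profit: π = (P_{Streamly} − 50)(290 − 3P_{Streamly} + 2P_{Vidio}).
∂π/∂P_{Streamly} = 440 − 6P_{Streamly} + 2P_{Vidio} = 0 ⇒ P_{Streamly} = 220/3 + (1/3)P_{Vidio}.
By symmetry P_{Vidio} = P_{Streamly}; substituting into the reaction function, (2/3)P_{Streamly} = 220/3 and P_{Streamly} = 110.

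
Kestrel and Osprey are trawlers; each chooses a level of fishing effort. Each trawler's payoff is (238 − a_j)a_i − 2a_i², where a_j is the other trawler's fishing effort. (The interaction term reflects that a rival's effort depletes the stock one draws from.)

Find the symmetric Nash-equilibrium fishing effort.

Kestrel's payoff is (238 − a_O)a_K − 2a_K².
∂π/∂a_K = 238 − a_O − 4a_K = 0, so a_K = 59.5 − 0.25a_O.
Setting a_K = a_O in the reaction function: a_K = 59.5 − 0.25a_K, so a_K = 59.5 / 1.25 = 47.6.

47.6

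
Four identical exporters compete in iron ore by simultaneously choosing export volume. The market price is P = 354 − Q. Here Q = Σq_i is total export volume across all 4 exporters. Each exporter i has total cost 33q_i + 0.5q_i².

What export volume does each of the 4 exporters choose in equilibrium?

53.5

A representative exporter's profit is π_i = q_i(354 − Q) − 33q_i − 0.5q_i², with Q = q_i + Σ_{j≠i} q_j.
First-order condition: 321 − 3q_i − Σ_{j≠i} q_j = 0.
In a symmetric equilibrium every exporter chooses the same q, so Σ_{j≠i} q_j = 3q. The condition becomes 321 − 6q = 0, giving q = 321/6 = 53.5.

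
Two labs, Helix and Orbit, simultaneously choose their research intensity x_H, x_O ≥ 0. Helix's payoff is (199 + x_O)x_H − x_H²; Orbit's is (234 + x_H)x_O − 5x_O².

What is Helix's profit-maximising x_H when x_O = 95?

Expanding Helix's payoff: 199x_H + x_Ox_H − x_H².
∂π/∂x_H = 199 + x_O − 2x_H = 0, so x_H = 99.5 + 0.5x_O.
At x_O = 95: x_H = 99.5 + 0.5·95 = 147.

147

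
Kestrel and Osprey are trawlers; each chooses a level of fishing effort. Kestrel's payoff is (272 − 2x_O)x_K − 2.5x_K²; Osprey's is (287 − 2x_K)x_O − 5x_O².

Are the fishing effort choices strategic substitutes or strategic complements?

strategic substitutes

Expanding Kestrel's payoff: 272x_K − 2x_Ox_K − 2.5x_K².
∂π/∂x_K = 272 − 2x_O − 5x_K = 0, so x_K = 54.4 − 0.4x_O.
The best-response slope dx_K/dx_O = −0.4 < 0: the reaction function is downward-sloping, so the choices are strategic substitutes.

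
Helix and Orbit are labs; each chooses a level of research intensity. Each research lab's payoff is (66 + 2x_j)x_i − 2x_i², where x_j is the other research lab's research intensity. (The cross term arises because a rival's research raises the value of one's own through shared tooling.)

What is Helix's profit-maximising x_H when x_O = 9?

Helix's payoff is (66 + 2x_O)x_H − 2x_H².
∂π/∂x_H = 66 + 2x_O − 4x_H = 0, so x_H = 16.5 + 0.5x_O.
At x_O = 9: x_H = 16.5 + 0.5·9 = 21.

21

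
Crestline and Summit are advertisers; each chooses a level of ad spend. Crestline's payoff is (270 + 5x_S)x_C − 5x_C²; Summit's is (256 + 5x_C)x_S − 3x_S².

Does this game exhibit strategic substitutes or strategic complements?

strategic complements

Expanding Crestline's payoff: 270x_C + 5x_Sx_C − 5x_C².
∂π/∂x_C = 270 + 5x_S − 10x_C = 0, so x_C = 27 + 0.5x_S.
The best-response slope dx_C/dx_S = 0.5 > 0: the reaction function is upward-sloping, so the choices are strategic complements.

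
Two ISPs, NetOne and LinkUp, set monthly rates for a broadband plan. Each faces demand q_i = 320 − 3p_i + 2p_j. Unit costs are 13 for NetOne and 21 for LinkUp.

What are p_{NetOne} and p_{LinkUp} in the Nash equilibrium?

91.25, 94.25

NetOne's profit: π = (p_{NetOne} − 13)(320 − 3p_{NetOne} + 2p_{LinkUp}).
∂π/∂p_{NetOne} = 359 − 6p_{NetOne} + 2p_{LinkUp} = 0 ⇒ p_{NetOne} = 359/6 + (1/3)p_{LinkUp}.
Similarly p_{LinkUp} = 383/6 + (1/3)p_{NetOne}.
Plugging p_{LinkUp} into NetOne's best response: p_{NetOne} = 359/6 + (1/3)(383/6 + (1/3)p_{NetOne}) ⇒ (8/9)p_{NetOne} = 730/9, so p_{NetOne} = 91.25.
Then p_{LinkUp} = 383/6 + (1/3)·91.25 = 94.25.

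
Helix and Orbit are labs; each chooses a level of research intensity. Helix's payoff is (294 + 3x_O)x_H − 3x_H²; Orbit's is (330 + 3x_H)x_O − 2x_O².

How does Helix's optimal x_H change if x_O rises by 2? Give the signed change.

Expanding Helix's payoff: 294x_H + 3x_Ox_H − 3x_H².
∂π/∂x_H = 294 + 3x_O − 6x_H = 0, so x_H = 49 + 0.5x_O.
The reaction-function slope is 0.5, so a 2-unit rise in x_O moves x_H by 0.5 × 2 = 1. Helix's best response rises — the actions are strategic complements.

1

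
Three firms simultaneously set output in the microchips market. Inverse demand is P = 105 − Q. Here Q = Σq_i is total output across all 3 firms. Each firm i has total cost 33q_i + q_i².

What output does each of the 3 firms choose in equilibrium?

12

A representative firm's profit is π_i = q_i(105 − Q) − 33q_i − q_i², with Q = q_i + Σ_{j≠i} q_j.
First-order condition: 72 − 4q_i − Σ_{j≠i} q_j = 0.
With identical firms, set every q_j = q: then 72 − 4q − 2q = 0, i.e. q = 72/6 = 12.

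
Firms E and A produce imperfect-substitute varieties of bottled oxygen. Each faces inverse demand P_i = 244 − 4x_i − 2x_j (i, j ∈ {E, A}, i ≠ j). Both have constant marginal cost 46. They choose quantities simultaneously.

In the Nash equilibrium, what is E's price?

Firm E's profit: π = x_E(244 − 4x_E − 2x_A) − 46x_E.
∂π/∂x_E = 198 − 8x_E − 2x_A = 0 ⇒ x_E = 24.75 − 0.25x_A.
By symmetry x_A = x_E; substituting into the reaction function, 1.25x_E = 24.75 and x_E = 19.8.
P_E = 244 − 4·19.8 − 2·19.8 = 125.2.

125.2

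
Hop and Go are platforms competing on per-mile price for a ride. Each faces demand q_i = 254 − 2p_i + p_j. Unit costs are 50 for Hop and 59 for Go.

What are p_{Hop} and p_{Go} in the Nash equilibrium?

Hop's profit: π = (p_{Hop} − 50)(254 − 2p_{Hop} + p_{Go}).
∂π/∂p_{Hop} = 354 − 4p_{Hop} + p_{Go} = 0 ⇒ p_{Hop} = 88.5 + 0.25p_{Go}.
Similarly p_{Go} = 93 + 0.25p_{Hop}.
Plugging p_{Go} into Hop's best response: p_{Hop} = 88.5 + 0.25(93 + 0.25p_{Hop}) ⇒ 0.9375p_{Hop} = 111.75, so p_{Hop} = 119.2.
Then p_{Go} = 93 + 0.25·119.2 = 122.8.

119.2, 122.8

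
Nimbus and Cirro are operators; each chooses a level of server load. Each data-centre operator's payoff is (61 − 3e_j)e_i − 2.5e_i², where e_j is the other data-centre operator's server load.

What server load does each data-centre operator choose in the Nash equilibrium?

Nimbus's payoff is (61 − 3e_C)e_N − 2.5e_N².
∂π/∂e_N = 61 − 3e_C − 5e_N = 0, so e_N = 12.2 − 0.6e_C.
Setting e_N = e_C in the reaction function: e_N = 12.2 − 0.6e_N, so e_N = 12.2 / 1.6 = 7.625.

7.625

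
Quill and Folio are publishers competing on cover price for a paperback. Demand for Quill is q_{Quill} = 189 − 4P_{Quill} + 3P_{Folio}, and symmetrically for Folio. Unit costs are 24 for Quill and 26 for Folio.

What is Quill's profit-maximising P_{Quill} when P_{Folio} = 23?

44.25

Quill's profit: π = (P_{Quill} − 24)(189 − 4P_{Quill} + 3P_{Folio}).
∂π/∂P_{Quill} = 285 − 8P_{Quill} + 3P_{Folio} = 0 ⇒ P_{Quill} = 35.625 + 0.375P_{Folio}.
At P_{Folio} = 23: P_{Quill} = 35.625 + 0.375·23 = 44.25.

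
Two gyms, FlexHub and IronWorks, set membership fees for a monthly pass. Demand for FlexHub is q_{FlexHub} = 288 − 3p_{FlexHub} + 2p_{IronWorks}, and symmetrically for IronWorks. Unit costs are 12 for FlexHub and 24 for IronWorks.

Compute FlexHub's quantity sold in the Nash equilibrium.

213.75

FlexHub's profit: π = (p_{FlexHub} − 12)(288 − 3p_{FlexHub} + 2p_{IronWorks}).
∂π/∂p_{FlexHub} = 324 − 6p_{FlexHub} + 2p_{IronWorks} = 0 ⇒ p_{FlexHub} = 54 + (1/3)p_{IronWorks}.
Similarly p_{IronWorks} = 60 + (1/3)p_{FlexHub}.
Plugging p_{IronWorks} into FlexHub's best response: p_{FlexHub} = 54 + (1/3)(60 + (1/3)p_{FlexHub}) ⇒ (8/9)p_{FlexHub} = 74, so p_{FlexHub} = 83.25.
Then p_{IronWorks} = 60 + (1/3)·83.25 = 87.75.
q_{FlexHub} = 288 − 3·83.25 + 2·87.75 = 213.75.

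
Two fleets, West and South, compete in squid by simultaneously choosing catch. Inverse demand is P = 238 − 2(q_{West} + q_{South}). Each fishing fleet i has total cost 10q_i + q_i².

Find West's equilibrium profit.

2436.75

Fishing fleet West's profit: π = q_{West}(238 − 2(q_{West} + q_{South})) − 10q_{West} − q_{West}².
∂π/∂q_{West} = 228 − 6q_{West} − 2q_{South} = 0, so q_{West} = 38 − (1/3)q_{South}.
By symmetry q_{South} = q_{West}; substituting into the reaction function, (4/3)q_{West} = 38 and q_{West} = 28.5.
Price P = 238 − 2·57 = 124.
West's profit: (124 − 10)·28.5 − (28.5)² = 2436.75.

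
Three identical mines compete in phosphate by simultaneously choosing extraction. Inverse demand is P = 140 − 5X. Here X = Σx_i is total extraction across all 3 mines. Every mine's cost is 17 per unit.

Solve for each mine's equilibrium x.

A representative mine's profit is π_i = x_i(140 − 5X) − 17x_i, with X = x_i + Σ_{j≠i} x_j.
First-order condition: 123 − 10x_i − 5Σ_{j≠i} x_j = 0.
Imposing symmetry (x_j = x for all j) turns Σ_{j≠i} x_j into 2x, so 123 = 20x and x = 6.15.

6.15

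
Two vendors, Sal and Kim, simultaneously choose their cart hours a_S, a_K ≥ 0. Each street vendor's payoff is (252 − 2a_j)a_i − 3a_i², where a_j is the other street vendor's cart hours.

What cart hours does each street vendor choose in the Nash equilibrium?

Sal's payoff is (252 − 2a_K)a_S − 3a_S².
∂π/∂a_S = 252 − 2a_K − 6a_S = 0, so a_S = 42 − (1/3)a_K.
The game is symmetric, so in equilibrium a_K = a_S: the reaction function gives (4/3)a_S = 42, hence a_S = 31.5.

31.5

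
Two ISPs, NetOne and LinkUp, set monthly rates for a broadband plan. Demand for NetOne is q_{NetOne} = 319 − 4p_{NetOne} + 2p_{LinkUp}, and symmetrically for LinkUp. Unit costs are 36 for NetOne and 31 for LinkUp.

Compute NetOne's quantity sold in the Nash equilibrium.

NetOne's profit: π = (p_{NetOne} − 36)(319 − 4p_{NetOne} + 2p_{LinkUp}).
∂π/∂p_{NetOne} = 463 − 8p_{NetOne} + 2p_{LinkUp} = 0 ⇒ p_{NetOne} = 57.875 + 0.25p_{LinkUp}.
Similarly p_{LinkUp} = 55.375 + 0.25p_{NetOne}.
Solving the two reaction functions simultaneously: (1 − (0.25)(0.25))p_{NetOne} = 57.875 + 0.25·55.375, so 0.9375p_{NetOne} = 2295/32 and p_{NetOne} = 76.5.
Then p_{LinkUp} = 55.375 + 0.25·76.5 = 74.5.
q_{NetOne} = 319 − 4·76.5 + 2·74.5 = 162.

162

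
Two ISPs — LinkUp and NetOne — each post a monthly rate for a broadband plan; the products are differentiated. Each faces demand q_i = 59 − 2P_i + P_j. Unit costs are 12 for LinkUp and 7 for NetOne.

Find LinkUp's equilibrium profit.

LinkUp's profit: π = (P_{LinkUp} − 12)(59 − 2P_{LinkUp} + P_{NetOne}).
∂π/∂P_{LinkUp} = 83 − 4P_{LinkUp} + P_{NetOne} = 0 ⇒ P_{LinkUp} = 20.75 + 0.25P_{NetOne}.
Similarly P_{NetOne} = 18.25 + 0.25P_{LinkUp}.
Substituting the second reaction function into the first: P_{LinkUp} = 20.75 + 0.25(18.25 + 0.25P_{LinkUp}), which gives 0.9375P_{LinkUp} = 25.3125 ⇒ P_{LinkUp} = 27.
Then P_{NetOne} = 18.25 + 0.25·27 = 25.
q_{LinkUp} = 59 − 2·27 + 25 = 30.
Profit = (27 − 12)·30 = 450.

450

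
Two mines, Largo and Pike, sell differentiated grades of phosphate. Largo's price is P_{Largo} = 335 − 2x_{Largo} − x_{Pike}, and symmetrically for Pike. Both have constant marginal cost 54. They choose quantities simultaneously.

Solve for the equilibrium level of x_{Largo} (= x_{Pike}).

56.2

Mine Largo's profit: π = x_{Largo}(335 − 2x_{Largo} − x_{Pike}) − 54x_{Largo}.
∂π/∂x_{Largo} = 281 − 4x_{Largo} − x_{Pike} = 0 ⇒ x_{Largo} = 70.25 − 0.25x_{Pike}.
The game is symmetric, so in equilibrium x_{Pike} = x_{Largo}: the reaction function gives 1.25x_{Largo} = 70.25, hence x_{Largo} = 56.2.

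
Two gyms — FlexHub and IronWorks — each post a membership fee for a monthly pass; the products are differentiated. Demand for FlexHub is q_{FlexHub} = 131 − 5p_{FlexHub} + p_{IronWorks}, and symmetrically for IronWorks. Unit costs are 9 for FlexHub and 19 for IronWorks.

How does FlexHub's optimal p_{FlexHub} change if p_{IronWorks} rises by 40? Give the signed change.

4

FlexHub's profit: π = (p_{FlexHub} − 9)(131 − 5p_{FlexHub} + p_{IronWorks}).
∂π/∂p_{FlexHub} = 176 − 10p_{FlexHub} + p_{IronWorks} = 0 ⇒ p_{FlexHub} = 17.6 + 0.1p_{IronWorks}.
The reaction-function slope is 0.1, so a 40-unit rise in p_{IronWorks} moves p_{FlexHub} by 0.1 × 40 = 4. FlexHub's best response rises — the actions are strategic complements.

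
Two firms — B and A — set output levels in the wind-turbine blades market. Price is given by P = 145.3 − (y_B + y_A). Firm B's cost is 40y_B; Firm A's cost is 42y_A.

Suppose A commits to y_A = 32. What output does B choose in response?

Firm B's profit: π = y_B(145.3 − (y_B + y_A)) − 40y_B.
∂π/∂y_B = 105.3 − 2y_B − y_A = 0, so y_B = 52.65 − 0.5y_A.
At y_A = 32: y_B = 52.65 − 0.5·32 = 36.65.

36.65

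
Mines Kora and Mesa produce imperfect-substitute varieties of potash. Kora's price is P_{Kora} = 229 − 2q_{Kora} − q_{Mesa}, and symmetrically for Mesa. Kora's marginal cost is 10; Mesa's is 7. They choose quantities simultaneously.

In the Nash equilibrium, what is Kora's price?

97.2

Mine Kora's profit: π = q_{Kora}(229 − 2q_{Kora} − q_{Mesa}) − 10q_{Kora}.
∂π/∂q_{Kora} = 219 − 4q_{Kora} − q_{Mesa} = 0 ⇒ q_{Kora} = 54.75 − 0.25q_{Mesa}.
Similarly q_{Mesa} = 55.5 − 0.25q_{Kora}.
Plugging q_{Mesa} into Kora's best response: q_{Kora} = 54.75 − 0.25(55.5 − 0.25q_{Kora}) ⇒ 0.9375q_{Kora} = 40.875, so q_{Kora} = 43.6.
Then q_{Mesa} = 55.5 − 0.25·43.6 = 44.6.
P_{Kora} = 229 − 2·43.6 − 44.6 = 97.2.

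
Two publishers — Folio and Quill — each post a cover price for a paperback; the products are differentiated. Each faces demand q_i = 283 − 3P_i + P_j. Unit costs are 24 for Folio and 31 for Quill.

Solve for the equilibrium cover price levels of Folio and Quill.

Folio's profit: π = (P_{Folio} − 24)(283 − 3P_{Folio} + P_{Quill}).
∂π/∂P_{Folio} = 355 − 6P_{Folio} + P_{Quill} = 0 ⇒ P_{Folio} = 355/6 + (1/6)P_{Quill}.
Similarly P_{Quill} = 188/3 + (1/6)P_{Folio}.
Plugging P_{Quill} into Folio's best response: P_{Folio} = 355/6 + (1/6)(188/3 + (1/6)P_{Folio}) ⇒ (35/36)P_{Folio} = 1253/18, so P_{Folio} = 71.6.
Then P_{Quill} = 188/3 + (1/6)·71.6 = 74.6.

71.6, 74.6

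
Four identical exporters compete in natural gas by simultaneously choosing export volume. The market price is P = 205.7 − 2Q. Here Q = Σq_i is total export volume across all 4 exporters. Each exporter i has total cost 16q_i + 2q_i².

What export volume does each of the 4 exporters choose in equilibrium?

13.55

A representative exporter's profit is π_i = q_i(205.7 − 2Q) − 16q_i − 2q_i², with Q = q_i + Σ_{j≠i} q_j.
First-order condition: 189.7 − 8q_i − 2Σ_{j≠i} q_j = 0.
Imposing symmetry (q_j = q for all j) turns Σ_{j≠i} q_j into 3q, so 189.7 = 14q and q = 13.55.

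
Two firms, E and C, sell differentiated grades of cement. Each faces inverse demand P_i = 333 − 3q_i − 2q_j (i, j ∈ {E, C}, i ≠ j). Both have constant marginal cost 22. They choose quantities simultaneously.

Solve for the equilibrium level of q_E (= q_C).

38.875

Firm E's profit: π = q_E(333 − 3q_E − 2q_C) − 22q_E.
∂π/∂q_E = 311 − 6q_E − 2q_C = 0 ⇒ q_E = 311/6 − (1/3)q_C.
By symmetry q_C = q_E; substituting into the reaction function, (4/3)q_E = 311/6 and q_E = 38.875.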